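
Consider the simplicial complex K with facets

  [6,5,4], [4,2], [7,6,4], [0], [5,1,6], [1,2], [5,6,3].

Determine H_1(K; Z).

K has 8 vertices, 11 edges, 4 triangles.
rank ∂_1 = 6, rank ∂_2 = 4 ⇒ b_1 = 11 − 6 − 4 = 1; all invariant factors of ∂_2 are 1 so no torsion. So H_1 = Z.

H_1 = Z.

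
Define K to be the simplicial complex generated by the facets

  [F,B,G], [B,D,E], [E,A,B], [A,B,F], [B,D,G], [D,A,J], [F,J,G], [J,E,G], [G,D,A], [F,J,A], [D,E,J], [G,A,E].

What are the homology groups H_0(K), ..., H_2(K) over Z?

H_0 = Z,  H_1 = Z/2,  H_2 = 0.

Fix the vertex order A < B < D < E < F < G < J and write every simplex with vertices in increasing order. Then dim K = 2 and the simplices of K are:

  0-simplices (7): A, B, D, E, F, G, J
  1-simplices (18): AB, AD, AE, AF, AG, AJ, BD, BE, BF, BG, DE, DG, DJ, EG, EJ, FG, FJ, GJ
  2-simplices (12): ABE, ABF, ADG, ADJ, AEG, AFJ, BDE, BDG, BFG, DEJ, EGJ, FGJ

giving chain groups C_0 ≅ Z^7, C_1 ≅ Z^18, C_2 ≅ Z^12.

The boundary map ∂_1: C_1 → C_0 sends each edge [p,q] (with p < q) to q − p. For instance
  ∂AD = D − A.
The 7×18 boundary matrix has rank 6 and Smith normal form diag(1,1,1,1,1,1).

∂_2: C_2 → C_1 maps a triangle to the signed sum of its edges. For instance
  ∂BDE = DE − BE + BD,
  ∂BFG = FG − BG + BF.
As a 18×12 matrix over Z this has rank 12, with invariant factors (1,1,1,1,1,1,1,1,1,1,1,2).

Reading off H_k = ker ∂_k / im ∂_{k+1}:

  H_0: rank C_0 − rank ∂_1 = 7 − 6 = 1, and the invariant factors of ∂_1 are all 1, so H_0 = Z.
  H_1: rank ker ∂_1 − rank ∂_2 = (18 − 6) − 12 = 0, and ∂_2 has invariant factor 2 > 1, so H_1 = Z/2.
  H_2: rank ker ∂_2 − rank ∂_3 = (12 − 12) − 0 = 0, and there is no ∂_3, so H_2 = 0.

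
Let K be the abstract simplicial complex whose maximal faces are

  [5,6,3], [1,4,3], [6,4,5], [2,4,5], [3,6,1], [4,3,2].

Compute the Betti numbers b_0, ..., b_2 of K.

Take the total order 1 < 2 < 3 < 4 < 5 < 6 on the vertex set. Then K (dimension 2) consists of the simplices:

  0-simplices (6): [1], [2], [3], [4], [5], [6]
  1-simplices (12): [1,3], [1,4], [1,6], [2,3], [2,4], [2,5], [3,4], [3,5], [3,6], [4,5], [4,6], [5,6]
  2-simplices (6): [1,3,4], [1,3,6], [2,3,4], [2,4,5], [3,5,6], [4,5,6]

giving chain groups C_0 ≅ Z^6, C_1 ≅ Z^12, C_2 ≅ Z^6.

Boundary ∂_1: C_1 → C_0 sends each edge [p,q] (with p < q) to q − p. For instance
  ∂[3,5] = [5] − [3].
This gives a 6×12 integer matrix of rank 5; reducing to Smith normal form yields diagonal entries (1,1,1,1,1).

∂_2: C_2 → C_1 acts by ∂[p,q,r] = [q,r] − [p,r] + [p,q]. For instance
  ∂[1,3,6] = [3,6] − [1,6] + [1,3],
  ∂[2,4,5] = [4,5] − [2,5] + [2,4].
The resulting 12×6 matrix has rank 6, and its Smith normal form has invariant factors (1,1,1,1,1,1).

Reading off H_k = ker ∂_k / im ∂_{k+1}:

  H_0: rank C_0 − rank ∂_1 = 6 − 5 = 1, and the invariant factors of ∂_1 are all 1, so H_0 = Z.
  H_1: rank ker ∂_1 − rank ∂_2 = (12 − 5) − 6 = 1, and the invariant factors of ∂_2 are all 1, so H_1 = Z.
  H_2: rank ker ∂_2 − rank ∂_3 = (6 − 6) − 0 = 0, and there is no ∂_3, so H_2 = 0.

As a check, the Euler characteristic is 6 − 12 + 6 = 0, which agrees with 1 − 1 + 0 = 0.

Hence the Betti numbers are b_0 = 1, b_1 = 1, b_2 = 0.

b_0 = 1, b_1 = 1, b_2 = 0.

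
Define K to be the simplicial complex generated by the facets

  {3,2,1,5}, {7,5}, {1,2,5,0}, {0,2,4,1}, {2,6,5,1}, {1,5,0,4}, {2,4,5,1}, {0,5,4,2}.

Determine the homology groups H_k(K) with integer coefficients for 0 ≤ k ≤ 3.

H_0 ≅ Z,  H_1 = 0,  H_2 = 0,  H_3 ≅ Z.

We work with the vertex ordering 0 < 1 < 2 < 3 < 4 < 5 < 6 < 7. The simplices of K, each written with vertices in increasing order, are:

  0-simplices (8): [0], [1], [2], [3], [4], [5], [6], [7]
  1-simplices (17): [0,1], [0,2], [0,4], [0,5], [1,2], [1,3], [1,4], [1,5], [1,6], [2,3], [2,4], [2,5], [2,6], [3,5], [4,5], [5,6], [5,7]
  2-simplices (16): [0,1,2], [0,1,4], [0,1,5], [0,2,4], [0,2,5], [0,4,5], [1,2,3], [1,2,4], [1,2,5], [1,2,6], [1,3,5], [1,4,5], [1,5,6], [2,3,5], [2,4,5], [2,5,6]
  3-simplices (7): [0,1,2,4], [0,1,2,5], [0,1,4,5], [0,2,4,5], [1,2,3,5], [1,2,4,5], [1,2,5,6]

giving chain groups C_0 ≅ Z^8, C_1 ≅ Z^17, C_2 ≅ Z^16, C_3 ≅ Z^7.

∂_1: C_1 → C_0 is given by ∂[p,q] = [q] − [p].
The resulting 8×17 matrix has rank 7, and its Smith normal form has invariant factors (1,1,1,1,1,1,1).

Boundary ∂_2: C_2 → C_1 sends each 2-simplex [p,q,r] to [q,r] − [p,r] + [p,q]. For instance
  ∂[0,4,5] = [4,5] − [0,5] + [0,4],
  ∂[0,2,4] = [2,4] − [0,4] + [0,2].
This gives a 17×16 integer matrix of rank 10; reducing to Smith normal form yields diagonal entries (1,1,1,1,1,1,1,1,1,1).

∂_3: C_3 → C_2 sends each 3-simplex σ to the alternating sum Σ_i (−1)^i (σ with its i-th vertex removed). For instance
  ∂[0,1,4,5] = [1,4,5] − [0,4,5] + [0,1,5] − [0,1,4],
  ∂[1,2,3,5] = [2,3,5] − [1,3,5] + [1,2,5] − [1,2,3].
As a 16×7 matrix over Z this has rank 6, with invariant factors (1,1,1,1,1,1).

Reading off H_k = ker ∂_k / im ∂_{k+1}:

  H_0: rank C_0 − rank ∂_1 = 8 − 7 = 1, and the invariant factors of ∂_1 are all 1, so H_0 = Z.
  H_1: rank ker ∂_1 − rank ∂_2 = (17 − 7) − 10 = 0, and the invariant factors of ∂_2 are all 1, so H_1 = 0.
  H_2: rank ker ∂_2 − rank ∂_3 = (16 − 10) − 6 = 0, and the invariant factors of ∂_3 are all 1, so H_2 = 0.
  H_3: rank ker ∂_3 − rank ∂_4 = (7 − 6) − 0 = 1, and there is no ∂_4, so H_3 = Z.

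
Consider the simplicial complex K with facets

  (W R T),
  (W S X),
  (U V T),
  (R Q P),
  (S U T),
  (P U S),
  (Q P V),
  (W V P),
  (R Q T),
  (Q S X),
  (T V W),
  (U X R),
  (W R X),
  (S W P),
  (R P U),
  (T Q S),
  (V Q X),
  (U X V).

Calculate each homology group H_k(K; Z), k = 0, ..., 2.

H_0 ≅ Z,  H_1 ≅ Z^2,  H_2 ≅ Z.

Take the total order P < Q < R < S < T < U < V < W < X on the vertex set. Then K (dimension 2) consists of the simplices:

  0-simplices (9): P, Q, R, S, T, U, V, W, X
  1-simplices (27): PQ, PR, PS, PU, PV, PW, QR, QS, QT, QV, QX, RT, RU, RW, RX, ST, SU, SW, SX, TU, TV, TW, UV, UX, VW, VX, WX
  2-simplices (18): PQR, PQV, PRU, PSU, PSW, PVW, QRT, QST, QSX, QVX, RTW, RUX, RWX, STU, SWX, TUV, TVW, UVX

Hence C_0 ≅ Z^9, C_1 ≅ Z^27, C_2 ≅ Z^18.

∂_1: C_1 → C_0 maps an edge to its endpoints' difference, ∂[p,q] = q − p.
As a 9×27 matrix over Z this has rank 8, with invariant factors (1,1,1,1,1,1,1,1).

Boundary ∂_2: C_2 → C_1 sends each 2-simplex [p,q,r] to [q,r] − [p,r] + [p,q]. For instance
  ∂RTW = TW − RW + RT,
  ∂PQR = QR − PR + PQ.
This gives a 27×18 integer matrix of rank 17; reducing to Smith normal form yields diagonal entries (1,1,1,1,1,1,1,1,1,1,1,1,1,1,1,1,1).

From H_k ≅ ker(∂_k) / im(∂_{k+1}) we obtain:

  H_0: rank C_0 − rank ∂_1 = 9 − 8 = 1, and the invariant factors of ∂_1 are all 1, so H_0 = Z.
  H_1: rank ker ∂_1 − rank ∂_2 = (27 − 8) − 17 = 2, and the invariant factors of ∂_2 are all 1, so H_1 = Z^2.
  H_2: rank ker ∂_2 − rank ∂_3 = (18 − 17) − 0 = 1, and there is no ∂_3, so H_2 = Z.

(K is a triangulation of the torus T^2.)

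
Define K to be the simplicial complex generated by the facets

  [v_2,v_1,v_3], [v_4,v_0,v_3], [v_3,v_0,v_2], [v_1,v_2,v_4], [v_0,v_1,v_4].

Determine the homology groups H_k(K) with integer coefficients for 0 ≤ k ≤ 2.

H_0 ≅ Z,  H_1 ≅ Z,  H_2 = 0.

K has 5 vertices, 10 edges, 5 triangles.
rank ∂_0 = 0, rank ∂_1 = 4 ⇒ b_0 = 5 − 0 − 4 = 1; all invariant factors of ∂_1 are 1 so no torsion. So H_0 = Z.
rank ∂_1 = 4, rank ∂_2 = 5 ⇒ b_1 = 10 − 4 − 5 = 1; all invariant factors of ∂_2 are 1 so no torsion. So H_1 = Z.
rank ∂_2 = 5, rank ∂_3 = 0 ⇒ b_2 = 5 − 5 − 0 = 0. So H_2 = 0.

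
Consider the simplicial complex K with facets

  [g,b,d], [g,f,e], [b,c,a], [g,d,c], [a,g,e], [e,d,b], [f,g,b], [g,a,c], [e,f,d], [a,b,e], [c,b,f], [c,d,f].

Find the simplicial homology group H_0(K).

H_0 = Z.

K has 7 vertices, 18 edges, 12 triangles.
rank ∂_0 = 0, rank ∂_1 = 6 ⇒ b_0 = 7 − 0 − 6 = 1; all invariant factors of ∂_1 are 1 so no torsion. So H_0 ≅ Z.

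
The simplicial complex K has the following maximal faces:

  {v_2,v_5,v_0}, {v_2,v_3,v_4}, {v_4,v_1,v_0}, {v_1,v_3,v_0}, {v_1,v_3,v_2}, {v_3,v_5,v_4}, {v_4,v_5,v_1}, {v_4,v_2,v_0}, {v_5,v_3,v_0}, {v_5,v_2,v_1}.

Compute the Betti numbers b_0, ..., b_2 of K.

b_0 = 1, b_1 = 0, b_2 = 0.

We work with the vertex ordering v_0 < v_1 < v_2 < v_3 < v_4 < v_5. The simplices of K, each written with vertices in increasing order, are:

  0-simplices (6): [v_0], [v_1], [v_2], [v_3], [v_4], [v_5]
  1-simplices (15): (15 of them)
  2-simplices (10): [v_0,v_1,v_3], [v_0,v_1,v_4], [v_0,v_2,v_4], [v_0,v_2,v_5], [v_0,v_3,v_5], [v_1,v_2,v_3], [v_1,v_2,v_5], [v_1,v_4,v_5], [v_2,v_3,v_4], [v_3,v_4,v_5]

so the chain groups are C_0 ≅ Z^6, C_1 ≅ Z^15, C_2 ≅ Z^10.

The boundary map ∂_1: C_1 → C_0 is given by ∂[p,q] = [q] − [p].
This gives a 6×15 integer matrix of rank 5; reducing to Smith normal form yields diagonal entries (1,1,1,1,1).

Boundary ∂_2: C_2 → C_1 acts by ∂[p,q,r] = [q,r] − [p,r] + [p,q]. For instance
  ∂[v_1,v_4,v_5] = [v_4,v_5] − [v_1,v_5] + [v_1,v_4],
  ∂[v_0,v_3,v_5] = [v_3,v_5] − [v_0,v_5] + [v_0,v_3].
As a 15×10 matrix over Z this has rank 10, with invariant factors (1,1,1,1,1,1,1,1,1,2).

Now H_k = ker ∂_k / im ∂_{k+1}, so:

  H_0: rank C_0 − rank ∂_1 = 6 − 5 = 1, and the invariant factors of ∂_1 are all 1, so H_0 = Z.
  H_1: rank ker ∂_1 − rank ∂_2 = (15 − 5) − 10 = 0, and ∂_2 has invariant factor 2 > 1, so H_1 = Z/2.
  H_2: rank ker ∂_2 − rank ∂_3 = (10 − 10) − 0 = 0, and there is no ∂_3, so H_2 = 0.

Hence the Betti numbers are b_0 = 1, b_1 = 0, b_2 = 0.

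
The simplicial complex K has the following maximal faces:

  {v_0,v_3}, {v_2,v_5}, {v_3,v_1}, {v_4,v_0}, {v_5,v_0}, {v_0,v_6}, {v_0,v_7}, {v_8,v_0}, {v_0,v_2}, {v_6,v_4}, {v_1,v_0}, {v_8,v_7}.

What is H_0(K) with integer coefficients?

H_0 = Z.

We work with the vertex ordering v_0 < v_1 < v_2 < v_3 < v_4 < v_5 < v_6 < v_7 < v_8. The simplices of K, each written with vertices in increasing order, are:

  0-simplices (9): [v_0], [v_1], [v_2], [v_3], [v_4], [v_5], [v_6], [v_7], [v_8]
  1-simplices (12): [v_0,v_1], [v_0,v_2], [v_0,v_3], [v_0,v_4], [v_0,v_5], [v_0,v_6], [v_0,v_7], [v_0,v_8], [v_1,v_3], [v_2,v_5], [v_4,v_6], [v_7,v_8]

so the chain groups are C_0 ≅ Z^9, C_1 ≅ Z^12.

∂_1: C_1 → C_0 is given by ∂[p,q] = [q] − [p]. For instance
  ∂[v_1,v_3] = [v_3] − [v_1].
The 9×12 boundary matrix has rank 8 and Smith normal form diag(1,1,1,1,1,1,1,1).

Reading off H_k = ker ∂_k / im ∂_{k+1}:

  H_0: rank C_0 − rank ∂_1 = 9 − 8 = 1, and the invariant factors of ∂_1 are all 1, so H_0 = Z.

(K is a triangulation of a wedge of 4 circles.)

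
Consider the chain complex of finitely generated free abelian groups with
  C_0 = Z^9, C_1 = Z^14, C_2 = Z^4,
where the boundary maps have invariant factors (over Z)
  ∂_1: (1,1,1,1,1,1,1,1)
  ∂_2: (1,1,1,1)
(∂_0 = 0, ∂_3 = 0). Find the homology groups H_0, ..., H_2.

H_0 = Z,  H_1 = Z^2,  H_2 = 0.

H_0: b_0 = 9 − 0 − 8 = 1; torsion from ∂_1 factors > 1: none. So H_0 = Z.
H_1: b_1 = 14 − 8 − 4 = 2; torsion from ∂_2 factors > 1: none. So H_1 = Z^2.
H_2: b_2 = 4 − 4 − 0 = 0; torsion from ∂_3 factors > 1: none. So H_2 = 0.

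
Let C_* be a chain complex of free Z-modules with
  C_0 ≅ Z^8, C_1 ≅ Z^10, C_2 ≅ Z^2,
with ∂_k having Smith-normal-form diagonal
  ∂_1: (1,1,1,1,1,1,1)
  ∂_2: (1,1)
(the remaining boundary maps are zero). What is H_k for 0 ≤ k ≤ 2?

H_0: b_0 = 8 − 0 − 7 = 1; torsion from ∂_1 factors > 1: none. So H_0 ≅ Z.
H_1: b_1 = 10 − 7 − 2 = 1; torsion from ∂_2 factors > 1: none. So H_1 ≅ Z.
H_2: b_2 = 2 − 2 − 0 = 0; torsion from ∂_3 factors > 1: none. So H_2 ≅ 0.

H_0 ≅ Z,  H_1 ≅ Z,  H_2 = 0.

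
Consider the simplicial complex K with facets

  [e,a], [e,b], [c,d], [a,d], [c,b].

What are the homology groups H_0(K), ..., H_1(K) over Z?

H_0 ≅ Z,  H_1 ≅ Z.

We work with the vertex ordering a < b < c < d < e. The simplices of K, each written with vertices in increasing order, are:

  0-simplices (5): a, b, c, d, e
  1-simplices (5): ad, ae, bc, be, cd

Hence C_0 ≅ Z^5, C_1 ≅ Z^5.

Boundary ∂_1: C_1 → C_0 sends each edge [p,q] (with p < q) to q − p. For instance
  ∂ad = d − a.
The 5×5 boundary matrix has rank 4 and Smith normal form diag(1,1,1,1).

Computing H_k = (kernel of ∂_k) / (image of ∂_{k+1}):

  H_0: rank C_0 − rank ∂_1 = 5 − 4 = 1, and the invariant factors of ∂_1 are all 1, so H_0 ≅ Z.
  H_1: rank ker ∂_1 − rank ∂_2 = (5 − 4) − 0 = 1, and there is no ∂_2, so H_1 ≅ Z.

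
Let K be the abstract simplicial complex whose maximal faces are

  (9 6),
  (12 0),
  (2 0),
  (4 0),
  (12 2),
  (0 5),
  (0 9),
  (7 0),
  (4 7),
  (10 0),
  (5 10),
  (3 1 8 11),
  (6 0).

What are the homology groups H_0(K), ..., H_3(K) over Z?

We work with the vertex ordering 0 < 1 < 2 < 3 < 4 < 5 < 6 < 7 < 8 < 9 < 10 < 11 < 12. The simplices of K, each written with vertices in increasing order, are:

  0-simplices (13): [0], [1], [2], [3], [4], [5], [6], [7], [8], [9], [10], [11], [12]
  1-simplices (18): [0,2], [0,4], [0,5], [0,6], [0,7], [0,9], [0,10], [0,12], [1,3], [1,8], [1,11], [2,12], [3,8], [3,11], [4,7], [5,10], [6,9], [8,11]
  2-simplices (4): [1,3,8], [1,3,11], [1,8,11], [3,8,11]
  3-simplices (1): [1,3,8,11]

Hence C_0 ≅ Z^13, C_1 ≅ Z^18, C_2 ≅ Z^4, C_3 ≅ Z^1.

The boundary map ∂_1: C_1 → C_0 is given by ∂[p,q] = [q] − [p]. For instance
  ∂[0,4] = [4] − [0].
The resulting 13×18 matrix has rank 11, and its Smith normal form has invariant factors (1,1,1,1,1,1,1,1,1,1,1).

The boundary map ∂_2: C_2 → C_1 acts by ∂[p,q,r] = [q,r] − [p,r] + [p,q]. For instance
  ∂[1,3,11] = [3,11] − [1,11] + [1,3],
  ∂[1,3,8] = [3,8] − [1,8] + [1,3].
The 18×4 boundary matrix has rank 3 and Smith normal form diag(1,1,1).

∂_3: C_3 → C_2 sends each 3-simplex σ to the alternating sum Σ_i (−1)^i (σ with its i-th vertex removed). For instance
  ∂[1,3,8,11] = [3,8,11] − [1,8,11] + [1,3,11] − [1,3,8].
The resulting 4×1 matrix has rank 1, and its Smith normal form has invariant factors (1).

Now H_k = ker ∂_k / im ∂_{k+1}, so:

  H_0: rank C_0 − rank ∂_1 = 13 − 11 = 2, and the invariant factors of ∂_1 are all 1, so H_0 = Z^2.
  H_1: rank ker ∂_1 − rank ∂_2 = (18 − 11) − 3 = 4, and the invariant factors of ∂_2 are all 1, so H_1 = Z^4.
  H_2: rank ker ∂_2 − rank ∂_3 = (4 − 3) − 1 = 0, and the invariant factors of ∂_3 are all 1, so H_2 = 0.
  H_3: rank ker ∂_3 − rank ∂_4 = (1 − 1) − 0 = 0, and there is no ∂_4, so H_3 = 0.

(K is a triangulation of the disjoint union of the 3-simplex and a wedge of 4 circles.)

H_0 = Z^2,  H_1 = Z^4,  H_2 = 0,  H_3 = 0.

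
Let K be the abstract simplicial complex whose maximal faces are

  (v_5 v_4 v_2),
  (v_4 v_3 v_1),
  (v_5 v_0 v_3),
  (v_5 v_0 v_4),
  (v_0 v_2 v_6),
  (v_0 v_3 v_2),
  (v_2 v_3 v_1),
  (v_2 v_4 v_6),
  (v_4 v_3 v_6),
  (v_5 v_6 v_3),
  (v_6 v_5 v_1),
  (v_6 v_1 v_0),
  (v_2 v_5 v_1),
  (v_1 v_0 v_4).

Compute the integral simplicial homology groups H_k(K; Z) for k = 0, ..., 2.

Fix the vertex order v_0 < v_1 < v_2 < v_3 < v_4 < v_5 < v_6 and write every simplex with vertices in increasing order. Then dim K = 2 and the simplices of K are:

  0-simplices (7): [v_0], [v_1], [v_2], [v_3], [v_4], [v_5], [v_6]
  1-simplices (21): (21 of them)
  2-simplices (14): (14 of them)

giving chain groups C_0 ≅ Z^7, C_1 ≅ Z^21, C_2 ≅ Z^14.

The boundary map ∂_1: C_1 → C_0 maps an edge to its endpoints' difference, ∂[p,q] = q − p. For instance
  ∂[v_0,v_2] = [v_2] − [v_0].
This gives a 7×21 integer matrix of rank 6; reducing to Smith normal form yields diagonal entries (1,1,1,1,1,1).

The boundary map ∂_2: C_2 → C_1 acts by ∂[p,q,r] = [q,r] − [p,r] + [p,q]. For instance
  ∂[v_0,v_1,v_6] = [v_1,v_6] − [v_0,v_6] + [v_0,v_1],
  ∂[v_0,v_4,v_5] = [v_4,v_5] − [v_0,v_5] + [v_0,v_4].
This gives a 21×14 integer matrix of rank 13; reducing to Smith normal form yields diagonal entries (1,1,1,1,1,1,1,1,1,1,1,1,1).

From H_k ≅ ker(∂_k) / im(∂_{k+1}) we obtain:

  H_0: rank C_0 − rank ∂_1 = 7 − 6 = 1, and the invariant factors of ∂_1 are all 1, so H_0 ≅ Z.
  H_1: rank ker ∂_1 − rank ∂_2 = (21 − 6) − 13 = 2, and the invariant factors of ∂_2 are all 1, so H_1 ≅ Z^2.
  H_2: rank ker ∂_2 − rank ∂_3 = (14 − 13) − 0 = 1, and there is no ∂_3, so H_2 ≅ Z.

As a check, the Euler characteristic is 7 − 21 + 14 = 0, which agrees with 1 − 2 + 1 = 0.

H_0 ≅ Z,  H_1 ≅ Z^2,  H_2 ≅ Z.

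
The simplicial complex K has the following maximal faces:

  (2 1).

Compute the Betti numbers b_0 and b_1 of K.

b_0 = 1, b_1 = 0.

Order the vertices as 1 < 2. Listing each simplex with vertices in this order, K has dimension 1 with simplices:

  0-simplices (2): [1], [2]
  1-simplices (1): [1,2]

Hence C_0 ≅ Z^2, C_1 ≅ Z^1.

The boundary map ∂_1: C_1 → C_0 sends each edge [p,q] (with p < q) to q − p. For instance
  ∂[1,2] = [2] − [1].
This gives a 2×1 integer matrix of rank 1; reducing to Smith normal form yields diagonal entries (1).

Computing H_k = (kernel of ∂_k) / (image of ∂_{k+1}):

  H_0: rank C_0 − rank ∂_1 = 2 − 1 = 1, and the invariant factors of ∂_1 are all 1, so H_0 ≅ Z.
  H_1: rank ker ∂_1 − rank ∂_2 = (1 − 1) − 0 = 0, and there is no ∂_2, so H_1 ≅ 0.

As a check, the Euler characteristic is 2 − 1 = 1, which agrees with 1 − 0 = 1.
(K is a triangulation of the 1-simplex.)

Hence the Betti numbers are b_0 = 1, b_1 = 0.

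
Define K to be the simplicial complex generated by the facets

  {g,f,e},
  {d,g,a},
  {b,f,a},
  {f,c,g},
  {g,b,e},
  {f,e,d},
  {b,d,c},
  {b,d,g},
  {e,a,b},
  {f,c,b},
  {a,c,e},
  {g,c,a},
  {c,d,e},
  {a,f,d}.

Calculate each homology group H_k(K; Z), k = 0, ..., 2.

H_0 = Z,  H_1 = Z^2,  H_2 = Z.

Fix the vertex order a < b < c < d < e < f < g and write every simplex with vertices in increasing order. Then dim K = 2 and the simplices of K are:

  0-simplices (7): a, b, c, d, e, f, g
  1-simplices (21): ab, ac, ad, ae, af, ag, bc, bd, be, bf, bg, cd, ce, cf, cg, de, df, dg, ef, eg, fg
  2-simplices (14): abe, abf, ace, acg, adf, adg, bcd, bcf, bdg, beg, cde, cfg, def, efg

so the chain groups are C_0 ≅ Z^7, C_1 ≅ Z^21, C_2 ≅ Z^14.

The boundary map ∂_1: C_1 → C_0 is given by ∂[p,q] = [q] − [p]. For instance
  ∂bg = g − b.
The resulting 7×21 matrix has rank 6, and its Smith normal form has invariant factors (1,1,1,1,1,1).

The boundary map ∂_2: C_2 → C_1 sends each 2-simplex [p,q,r] to [q,r] − [p,r] + [p,q]. For instance
  ∂ace = ce − ae + ac,
  ∂adf = df − af + ad.
As a 21×14 matrix over Z this has rank 13, with invariant factors (1,1,1,1,1,1,1,1,1,1,1,1,1).

Computing H_k = (kernel of ∂_k) / (image of ∂_{k+1}):

  H_0: rank C_0 − rank ∂_1 = 7 − 6 = 1, and the invariant factors of ∂_1 are all 1, so H_0 ≅ Z.
  H_1: rank ker ∂_1 − rank ∂_2 = (21 − 6) − 13 = 2, and the invariant factors of ∂_2 are all 1, so H_1 ≅ Z^2.
  H_2: rank ker ∂_2 − rank ∂_3 = (14 − 13) − 0 = 1, and there is no ∂_3, so H_2 ≅ Z.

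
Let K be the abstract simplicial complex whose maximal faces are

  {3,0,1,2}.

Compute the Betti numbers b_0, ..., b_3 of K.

b_0 = 1, b_1 = 0, b_2 = 0, b_3 = 0.

Take the total order 0 < 1 < 2 < 3 on the vertex set. Then K (dimension 3) consists of the simplices:

  0-simplices (4): [0], [1], [2], [3]
  1-simplices (6): [0,1], [0,2], [0,3], [1,2], [1,3], [2,3]
  2-simplices (4): [0,1,2], [0,1,3], [0,2,3], [1,2,3]
  3-simplices (1): [0,1,2,3]

Hence C_0 ≅ Z^4, C_1 ≅ Z^6, C_2 ≅ Z^4, C_3 ≅ Z^1.

The boundary map ∂_1: C_1 → C_0 maps an edge to its endpoints' difference, ∂[p,q] = q − p. For instance
  ∂[0,3] = [3] − [0].
The 4×6 boundary matrix has rank 3 and Smith normal form diag(1,1,1).

Boundary ∂_2: C_2 → C_1 maps a triangle to the signed sum of its edges. For instance
  ∂[0,2,3] = [2,3] − [0,3] + [0,2],
  ∂[1,2,3] = [2,3] − [1,3] + [1,2].
This gives a 6×4 integer matrix of rank 3; reducing to Smith normal form yields diagonal entries (1,1,1).

The boundary map ∂_3: C_3 → C_2 sends each 3-simplex σ to the alternating sum Σ_i (−1)^i (σ with its i-th vertex removed). For instance
  ∂[0,1,2,3] = [1,2,3] − [0,2,3] + [0,1,3] − [0,1,2].
This gives a 4×1 integer matrix of rank 1; reducing to Smith normal form yields diagonal entries (1).

Now H_k = ker ∂_k / im ∂_{k+1}, so:

  H_0: rank C_0 − rank ∂_1 = 4 − 3 = 1, and the invariant factors of ∂_1 are all 1, so H_0 = Z.
  H_1: rank ker ∂_1 − rank ∂_2 = (6 − 3) − 3 = 0, and the invariant factors of ∂_2 are all 1, so H_1 = 0.
  H_2: rank ker ∂_2 − rank ∂_3 = (4 − 3) − 1 = 0, and the invariant factors of ∂_3 are all 1, so H_2 = 0.
  H_3: rank ker ∂_3 − rank ∂_4 = (1 − 1) − 0 = 0, and there is no ∂_4, so H_3 = 0.

Hence the Betti numbers are b_0 = 1, b_1 = 0, b_2 = 0, b_3 = 0.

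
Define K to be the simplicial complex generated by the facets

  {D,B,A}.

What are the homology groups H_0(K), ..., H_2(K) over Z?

Take the total order A < B < D on the vertex set. Then K (dimension 2) consists of the simplices:

  0-simplices (3): A, B, D
  1-simplices (3): AB, AD, BD
  2-simplices (1): ABD

Hence C_0 ≅ Z^3, C_1 ≅ Z^3, C_2 ≅ Z^1.

The boundary map ∂_1: C_1 → C_0 sends each edge [p,q] (with p < q) to q − p. For instance
  ∂AB = B − A.
As a 3×3 matrix over Z this has rank 2, with invariant factors (1,1).

The boundary map ∂_2: C_2 → C_1 acts by ∂[p,q,r] = [q,r] − [p,r] + [p,q]. For instance
  ∂ABD = BD − AD + AB.
As a 3×1 matrix over Z this has rank 1, with invariant factors (1).

Reading off H_k = ker ∂_k / im ∂_{k+1}:

  H_0: rank C_0 − rank ∂_1 = 3 − 2 = 1, and the invariant factors of ∂_1 are all 1, so H_0 = Z.
  H_1: rank ker ∂_1 − rank ∂_2 = (3 − 2) − 1 = 0, and the invariant factors of ∂_2 are all 1, so H_1 = 0.
  H_2: rank ker ∂_2 − rank ∂_3 = (1 − 1) − 0 = 0, and there is no ∂_3, so H_2 = 0.

H_0 = Z,  H_1 = 0,  H_2 = 0.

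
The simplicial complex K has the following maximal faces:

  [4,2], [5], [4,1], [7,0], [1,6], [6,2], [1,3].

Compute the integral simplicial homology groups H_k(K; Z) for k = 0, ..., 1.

K has 8 vertices, 6 edges.
rank ∂_0 = 0, rank ∂_1 = 5 ⇒ b_0 = 8 − 0 − 5 = 3; all invariant factors of ∂_1 are 1 so no torsion. So H_0 = Z^3.
rank ∂_1 = 5, rank ∂_2 = 0 ⇒ b_1 = 6 − 5 − 0 = 1. So H_1 = Z.

H_0 ≅ Z^3,  H_1 ≅ Z.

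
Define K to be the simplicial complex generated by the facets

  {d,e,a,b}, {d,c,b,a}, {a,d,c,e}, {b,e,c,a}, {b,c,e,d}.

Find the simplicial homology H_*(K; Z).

Fix the vertex order a < b < c < d < e and write every simplex with vertices in increasing order. Then dim K = 3 and the simplices of K are:

  0-simplices (5): a, b, c, d, e
  1-simplices (10): ab, ac, ad, ae, bc, bd, be, cd, ce, de
  2-simplices (10): abc, abd, abe, acd, ace, ade, bcd, bce, bde, cde
  3-simplices (5): abcd, abce, abde, acde, bcde

giving chain groups C_0 ≅ Z^5, C_1 ≅ Z^10, C_2 ≅ Z^10, C_3 ≅ Z^5.

Boundary ∂_1: C_1 → C_0 maps an edge to its endpoints' difference, ∂[p,q] = q − p. For instance
  ∂bd = d − b.
This gives a 5×10 integer matrix of rank 4; reducing to Smith normal form yields diagonal entries (1,1,1,1).

Boundary ∂_2: C_2 → C_1 maps a triangle to the signed sum of its edges. For instance
  ∂ace = ce − ae + ac,
  ∂bcd = cd − bd + bc.
This gives a 10×10 integer matrix of rank 6; reducing to Smith normal form yields diagonal entries (1,1,1,1,1,1).

Boundary ∂_3: C_3 → C_2 sends each 3-simplex σ to the alternating sum Σ_i (−1)^i (σ with its i-th vertex removed). For instance
  ∂bcde = cde − bde + bce − bcd,
  ∂acde = cde − ade + ace − acd.
The 10×5 boundary matrix has rank 4 and Smith normal form diag(1,1,1,1).

Reading off H_k = ker ∂_k / im ∂_{k+1}:

  H_0: rank C_0 − rank ∂_1 = 5 − 4 = 1, and the invariant factors of ∂_1 are all 1, so H_0 = Z.
  H_1: rank ker ∂_1 − rank ∂_2 = (10 − 4) − 6 = 0, and the invariant factors of ∂_2 are all 1, so H_1 = 0.
  H_2: rank ker ∂_2 − rank ∂_3 = (10 − 6) − 4 = 0, and the invariant factors of ∂_3 are all 1, so H_2 = 0.
  H_3: rank ker ∂_3 − rank ∂_4 = (5 − 4) − 0 = 1, and there is no ∂_4, so H_3 = Z.

As a check, the Euler characteristic is 5 − 10 + 10 − 5 = 0, which agrees with 1 − 0 + 0 − 1 = 0.

H_0 ≅ Z,  H_1 = 0,  H_2 = 0,  H_3 ≅ Z.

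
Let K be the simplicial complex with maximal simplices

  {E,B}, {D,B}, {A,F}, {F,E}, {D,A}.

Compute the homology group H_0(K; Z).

H_0 = Z.

We work with the vertex ordering A < B < D < E < F. The simplices of K, each written with vertices in increasing order, are:

  0-simplices (5): A, B, D, E, F
  1-simplices (5): AD, AF, BD, BE, EF

Hence C_0 ≅ Z^5, C_1 ≅ Z^5.

∂_1: C_1 → C_0 is given by ∂[p,q] = [q] − [p]. For instance
  ∂EF = F − E.
This gives a 5×5 integer matrix of rank 4; reducing to Smith normal form yields diagonal entries (1,1,1,1).

Now H_k = ker ∂_k / im ∂_{k+1}, so:

  H_0: rank C_0 − rank ∂_1 = 5 − 4 = 1, and the invariant factors of ∂_1 are all 1, so H_0 = Z.

(K is a triangulation of the circle S^1.)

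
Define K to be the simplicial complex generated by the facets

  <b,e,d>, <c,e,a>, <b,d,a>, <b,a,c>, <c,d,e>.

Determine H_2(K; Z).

H_2 ≅ 0.

We work with the vertex ordering a < b < c < d < e. The simplices of K, each written with vertices in increasing order, are:

  0-simplices (5): a, b, c, d, e
  1-simplices (10): ab, ac, ad, ae, bc, bd, be, cd, ce, de
  2-simplices (5): abc, abd, ace, bde, cde

so the chain groups are C_0 ≅ Z^5, C_1 ≅ Z^10, C_2 ≅ Z^5.

The boundary map ∂_1: C_1 → C_0 is given by ∂[p,q] = [q] − [p]. For instance
  ∂be = e − b.
The 5×10 boundary matrix has rank 4 and Smith normal form diag(1,1,1,1).

Boundary ∂_2: C_2 → C_1 sends each 2-simplex [p,q,r] to [q,r] − [p,r] + [p,q]. For instance
  ∂bde = de − be + bd,
  ∂ace = ce − ae + ac.
The 10×5 boundary matrix has rank 5 and Smith normal form diag(1,1,1,1,1).

Reading off H_k = ker ∂_k / im ∂_{k+1}:

  H_2: rank ker ∂_2 − rank ∂_3 = (5 − 5) − 0 = 0, and there is no ∂_3, so H_2 ≅ 0.

(K is a triangulation of the Möbius band.)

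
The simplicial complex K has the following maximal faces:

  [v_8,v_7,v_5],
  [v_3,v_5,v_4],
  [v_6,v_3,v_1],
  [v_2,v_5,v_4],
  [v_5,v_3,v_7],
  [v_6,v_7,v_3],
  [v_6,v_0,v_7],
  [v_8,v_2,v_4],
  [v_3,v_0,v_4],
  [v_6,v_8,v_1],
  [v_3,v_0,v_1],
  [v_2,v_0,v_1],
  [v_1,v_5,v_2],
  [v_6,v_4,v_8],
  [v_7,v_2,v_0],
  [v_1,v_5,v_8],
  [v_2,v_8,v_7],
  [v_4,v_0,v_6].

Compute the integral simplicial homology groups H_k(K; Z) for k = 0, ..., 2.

Fix the vertex order v_0 < v_1 < v_2 < v_3 < v_4 < v_5 < v_6 < v_7 < v_8 and write every simplex with vertices in increasing order. Then dim K = 2 and the simplices of K are:

  0-simplices (9): [v_0], [v_1], [v_2], [v_3], [v_4], [v_5], [v_6], [v_7], [v_8]
  1-simplices (27): (27 of them)
  2-simplices (18): (18 of them)

so the chain groups are C_0 ≅ Z^9, C_1 ≅ Z^27, C_2 ≅ Z^18.

∂_1: C_1 → C_0 maps an edge to its endpoints' difference, ∂[p,q] = q − p. For instance
  ∂[v_0,v_4] = [v_4] − [v_0].
As a 9×27 matrix over Z this has rank 8, with invariant factors (1,1,1,1,1,1,1,1).

Boundary ∂_2: C_2 → C_1 sends each 2-simplex [p,q,r] to [q,r] − [p,r] + [p,q]. For instance
  ∂[v_0,v_4,v_6] = [v_4,v_6] − [v_0,v_6] + [v_0,v_4],
  ∂[v_3,v_4,v_5] = [v_4,v_5] − [v_3,v_5] + [v_3,v_4].
The resulting 27×18 matrix has rank 18, and its Smith normal form has invariant factors (1,1,1,1,1,1,1,1,1,1,1,1,1,1,1,1,1,2).

Now H_k = ker ∂_k / im ∂_{k+1}, so:

  H_0: rank C_0 − rank ∂_1 = 9 − 8 = 1, and the invariant factors of ∂_1 are all 1, so H_0 ≅ Z.
  H_1: rank ker ∂_1 − rank ∂_2 = (27 − 8) − 18 = 1, and ∂_2 has invariant factor 2 > 1, so H_1 ≅ Z ⊕ Z_2.
  H_2: rank ker ∂_2 − rank ∂_3 = (18 − 18) − 0 = 0, and there is no ∂_3, so H_2 ≅ 0.

H_0 ≅ Z,  H_1 ≅ Z ⊕ Z_2,  H_2 = 0.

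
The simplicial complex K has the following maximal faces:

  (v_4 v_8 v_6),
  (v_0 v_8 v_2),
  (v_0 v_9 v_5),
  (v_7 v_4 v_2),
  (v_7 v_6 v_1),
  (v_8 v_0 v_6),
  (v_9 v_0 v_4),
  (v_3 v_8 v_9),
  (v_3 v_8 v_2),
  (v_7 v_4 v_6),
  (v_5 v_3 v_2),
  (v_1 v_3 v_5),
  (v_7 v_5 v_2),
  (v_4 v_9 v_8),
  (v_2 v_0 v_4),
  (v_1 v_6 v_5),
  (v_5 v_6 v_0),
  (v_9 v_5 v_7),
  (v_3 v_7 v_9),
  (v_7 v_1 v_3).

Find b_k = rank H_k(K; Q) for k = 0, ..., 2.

b_0 = 1, b_1 = 1, b_2 = 0.

Take the total order v_0 < v_1 < v_2 < v_3 < v_4 < v_5 < v_6 < v_7 < v_8 < v_9 on the vertex set. Then K (dimension 2) consists of the simplices:

  0-simplices (10): [v_0], [v_1], [v_2], [v_3], [v_4], [v_5], [v_6], [v_7], [v_8], [v_9]
  1-simplices (30): (30 of them)
  2-simplices (20): (20 of them)

Hence C_0 ≅ Z^10, C_1 ≅ Z^30, C_2 ≅ Z^20.

The boundary map ∂_1: C_1 → C_0 is given by ∂[p,q] = [q] − [p]. For instance
  ∂[v_6,v_7] = [v_7] − [v_6].
The resulting 10×30 matrix has rank 9, and its Smith normal form has invariant factors (1,1,1,1,1,1,1,1,1).

Boundary ∂_2: C_2 → C_1 acts by ∂[p,q,r] = [q,r] − [p,r] + [p,q]. For instance
  ∂[v_2,v_3,v_8] = [v_3,v_8] − [v_2,v_8] + [v_2,v_3],
  ∂[v_0,v_5,v_9] = [v_5,v_9] − [v_0,v_9] + [v_0,v_5].
This gives a 30×20 integer matrix of rank 20; reducing to Smith normal form yields diagonal entries (1,1,1,1,1,1,1,1,1,1,1,1,1,1,1,1,1,1,1,2).

Computing H_k = (kernel of ∂_k) / (image of ∂_{k+1}):

  H_0: rank C_0 − rank ∂_1 = 10 − 9 = 1, and the invariant factors of ∂_1 are all 1, so H_0 = Z.
  H_1: rank ker ∂_1 − rank ∂_2 = (30 − 9) − 20 = 1, and ∂_2 has invariant factor 2 > 1, so H_1 = Z ⊕ Z/2.
  H_2: rank ker ∂_2 − rank ∂_3 = (20 − 20) − 0 = 0, and there is no ∂_3, so H_2 = 0.

As a check, the Euler characteristic is 10 − 30 + 20 = 0, which agrees with 1 − 1 + 0 = 0.
(K is a triangulation of the Klein bottle.)

Hence the Betti numbers are b_0 = 1, b_1 = 1, b_2 = 0.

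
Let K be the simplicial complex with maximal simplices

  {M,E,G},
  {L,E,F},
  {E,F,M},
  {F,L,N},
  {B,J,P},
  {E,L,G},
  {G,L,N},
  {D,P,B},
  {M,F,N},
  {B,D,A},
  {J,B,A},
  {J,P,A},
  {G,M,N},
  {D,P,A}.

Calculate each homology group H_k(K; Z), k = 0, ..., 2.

We work with the vertex ordering A < B < D < E < F < G < J < L < M < N < P. The simplices of K, each written with vertices in increasing order, are:

  0-simplices (11): A, B, D, E, F, G, J, L, M, N, P
  1-simplices (21): AB, AD, AJ, AP, BD, BJ, BP, DP, EF, EG, EL, EM, FL, FM, FN, GL, GM, GN, JP, LN, MN
  2-simplices (14): ABD, ABJ, ADP, AJP, BDP, BJP, EFL, EFM, EGL, EGM, FLN, FMN, GLN, GMN

so the chain groups are C_0 ≅ Z^11, C_1 ≅ Z^21, C_2 ≅ Z^14.

The boundary map ∂_1: C_1 → C_0 maps an edge to its endpoints' difference, ∂[p,q] = q − p.
The resulting 11×21 matrix has rank 9, and its Smith normal form has invariant factors (1,1,1,1,1,1,1,1,1).

∂_2: C_2 → C_1 acts by ∂[p,q,r] = [q,r] − [p,r] + [p,q]. For instance
  ∂GLN = LN − GN + GL,
  ∂ADP = DP − AP + AD.
This gives a 21×14 integer matrix of rank 12; reducing to Smith normal form yields diagonal entries (1,1,1,1,1,1,1,1,1,1,1,1).

Computing H_k = (kernel of ∂_k) / (image of ∂_{k+1}):

  H_0: rank C_0 − rank ∂_1 = 11 − 9 = 2, and the invariant factors of ∂_1 are all 1, so H_0 ≅ Z^2.
  H_1: rank ker ∂_1 − rank ∂_2 = (21 − 9) − 12 = 0, and the invariant factors of ∂_2 are all 1, so H_1 ≅ 0.
  H_2: rank ker ∂_2 − rank ∂_3 = (14 − 12) − 0 = 2, and there is no ∂_3, so H_2 ≅ Z^2.

(K is a triangulation of the disjoint union of the 2-sphere S^2 and the 2-sphere S^2.)

H_0 = Z^2,  H_1 = 0,  H_2 = Z^2.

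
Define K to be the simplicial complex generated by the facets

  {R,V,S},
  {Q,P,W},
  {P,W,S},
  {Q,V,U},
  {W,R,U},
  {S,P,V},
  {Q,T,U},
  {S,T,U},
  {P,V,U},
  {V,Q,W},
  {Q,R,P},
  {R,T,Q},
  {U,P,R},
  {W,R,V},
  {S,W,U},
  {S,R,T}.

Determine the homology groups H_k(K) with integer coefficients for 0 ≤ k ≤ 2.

H_0 = Z,  H_1 = Z^2,  H_2 = Z.

Take the total order P < Q < R < S < T < U < V < W on the vertex set. Then K (dimension 2) consists of the simplices:

  0-simplices (8): P, Q, R, S, T, U, V, W
  1-simplices (24): PQ, PR, PS, PU, PV, PW, QR, QT, QU, QV, QW, RS, RT, RU, RV, RW, ST, SU, SV, SW, TU, UV, UW, VW
  2-simplices (16): PQR, PQW, PRU, PSV, PSW, PUV, QRT, QTU, QUV, QVW, RST, RSV, RUW, RVW, STU, SUW

Hence C_0 ≅ Z^8, C_1 ≅ Z^24, C_2 ≅ Z^16.

The boundary map ∂_1: C_1 → C_0 is given by ∂[p,q] = [q] − [p]. For instance
  ∂UV = V − U.
This gives a 8×24 integer matrix of rank 7; reducing to Smith normal form yields diagonal entries (1,1,1,1,1,1,1).

The boundary map ∂_2: C_2 → C_1 acts by ∂[p,q,r] = [q,r] − [p,r] + [p,q]. For instance
  ∂QRT = RT − QT + QR,
  ∂RUW = UW − RW + RU.
This gives a 24×16 integer matrix of rank 15; reducing to Smith normal form yields diagonal entries (1,1,1,1,1,1,1,1,1,1,1,1,1,1,1).

Computing H_k = (kernel of ∂_k) / (image of ∂_{k+1}):

  H_0: rank C_0 − rank ∂_1 = 8 − 7 = 1, and the invariant factors of ∂_1 are all 1, so H_0 ≅ Z.
  H_1: rank ker ∂_1 − rank ∂_2 = (24 − 7) − 15 = 2, and the invariant factors of ∂_2 are all 1, so H_1 ≅ Z^2.
  H_2: rank ker ∂_2 − rank ∂_3 = (16 − 15) − 0 = 1, and there is no ∂_3, so H_2 ≅ Z.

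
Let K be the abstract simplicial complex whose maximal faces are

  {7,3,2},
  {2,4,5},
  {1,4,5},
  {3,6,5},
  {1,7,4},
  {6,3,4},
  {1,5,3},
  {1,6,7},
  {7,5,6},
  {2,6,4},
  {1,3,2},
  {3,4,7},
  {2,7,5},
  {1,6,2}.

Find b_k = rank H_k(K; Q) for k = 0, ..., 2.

K has 7 vertices, 21 edges, 14 triangles.
rank ∂_0 = 0, rank ∂_1 = 6 ⇒ b_0 = 7 − 0 − 6 = 1; all invariant factors of ∂_1 are 1 so no torsion. So H_0 ≅ Z.
rank ∂_1 = 6, rank ∂_2 = 13 ⇒ b_1 = 21 − 6 − 13 = 2; all invariant factors of ∂_2 are 1 so no torsion. So H_1 ≅ Z^2.
rank ∂_2 = 13, rank ∂_3 = 0 ⇒ b_2 = 14 − 13 − 0 = 1. So H_2 ≅ Z.

b_0 = 1, b_1 = 2, b_2 = 1.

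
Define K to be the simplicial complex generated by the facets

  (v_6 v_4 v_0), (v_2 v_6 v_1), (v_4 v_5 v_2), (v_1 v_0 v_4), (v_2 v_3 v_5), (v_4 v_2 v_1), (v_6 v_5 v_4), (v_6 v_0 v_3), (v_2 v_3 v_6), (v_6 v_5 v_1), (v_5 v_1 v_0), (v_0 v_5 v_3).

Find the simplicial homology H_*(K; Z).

H_0 = Z,  H_1 = Z_2,  H_2 = 0.

Fix the vertex order v_0 < v_1 < v_2 < v_3 < v_4 < v_5 < v_6 and write every simplex with vertices in increasing order. Then dim K = 2 and the simplices of K are:

  0-simplices (7): [v_0], [v_1], [v_2], [v_3], [v_4], [v_5], [v_6]
  1-simplices (18): (18 of them)
  2-simplices (12): (12 of them)

Hence C_0 ≅ Z^7, C_1 ≅ Z^18, C_2 ≅ Z^12.

∂_1: C_1 → C_0 is given by ∂[p,q] = [q] − [p]. For instance
  ∂[v_0,v_5] = [v_5] − [v_0].
The 7×18 boundary matrix has rank 6 and Smith normal form diag(1,1,1,1,1,1).

∂_2: C_2 → C_1 sends each 2-simplex [p,q,r] to [q,r] − [p,r] + [p,q]. For instance
  ∂[v_0,v_1,v_4] = [v_1,v_4] − [v_0,v_4] + [v_0,v_1],
  ∂[v_0,v_4,v_6] = [v_4,v_6] − [v_0,v_6] + [v_0,v_4].
The resulting 18×12 matrix has rank 12, and its Smith normal form has invariant factors (1,1,1,1,1,1,1,1,1,1,1,2).

Now H_k = ker ∂_k / im ∂_{k+1}, so:

  H_0: rank C_0 − rank ∂_1 = 7 − 6 = 1, and the invariant factors of ∂_1 are all 1, so H_0 = Z.
  H_1: rank ker ∂_1 − rank ∂_2 = (18 − 6) − 12 = 0, and ∂_2 has invariant factor 2 > 1, so H_1 = Z_2.
  H_2: rank ker ∂_2 − rank ∂_3 = (12 − 12) − 0 = 0, and there is no ∂_3, so H_2 = 0.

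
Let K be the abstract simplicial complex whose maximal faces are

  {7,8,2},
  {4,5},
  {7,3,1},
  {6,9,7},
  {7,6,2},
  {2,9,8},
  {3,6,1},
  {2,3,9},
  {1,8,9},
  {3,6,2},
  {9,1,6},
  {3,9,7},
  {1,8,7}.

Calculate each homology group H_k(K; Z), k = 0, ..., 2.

H_0 = Z^2,  H_1 = Z/2,  H_2 = 0.

Order the vertices as 1 < 2 < 3 < 4 < 5 < 6 < 7 < 8 < 9. Listing each simplex with vertices in this order, K has dimension 2 with simplices:

  0-simplices (9): [1], [2], [3], [4], [5], [6], [7], [8], [9]
  1-simplices (19): [1,3], [1,6], [1,7], [1,8], [1,9], [2,3], [2,6], [2,7], [2,8], [2,9], [3,6], [3,7], [3,9], [4,5], [6,7], [6,9], [7,8], [7,9], [8,9]
  2-simplices (12): [1,3,6], [1,3,7], [1,6,9], [1,7,8], [1,8,9], [2,3,6], [2,3,9], [2,6,7], [2,7,8], [2,8,9], [3,7,9], [6,7,9]

so the chain groups are C_0 ≅ Z^9, C_1 ≅ Z^19, C_2 ≅ Z^12.

∂_1: C_1 → C_0 is given by ∂[p,q] = [q] − [p]. For instance
  ∂[3,7] = [7] − [3].
The resulting 9×19 matrix has rank 7, and its Smith normal form has invariant factors (1,1,1,1,1,1,1).

The boundary map ∂_2: C_2 → C_1 sends each 2-simplex [p,q,r] to [q,r] − [p,r] + [p,q]. For instance
  ∂[1,3,6] = [3,6] − [1,6] + [1,3],
  ∂[2,6,7] = [6,7] − [2,7] + [2,6].
This gives a 19×12 integer matrix of rank 12; reducing to Smith normal form yields diagonal entries (1,1,1,1,1,1,1,1,1,1,1,2).

Reading off H_k = ker ∂_k / im ∂_{k+1}:

  H_0: rank C_0 − rank ∂_1 = 9 − 7 = 2, and the invariant factors of ∂_1 are all 1, so H_0 ≅ Z^2.
  H_1: rank ker ∂_1 − rank ∂_2 = (19 − 7) − 12 = 0, and ∂_2 has invariant factor 2 > 1, so H_1 ≅ Z/2.
  H_2: rank ker ∂_2 − rank ∂_3 = (12 − 12) − 0 = 0, and there is no ∂_3, so H_2 ≅ 0.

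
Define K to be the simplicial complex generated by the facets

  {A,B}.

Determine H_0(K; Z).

H_0 ≅ Z.

Fix the vertex order A < B and write every simplex with vertices in increasing order. Then dim K = 1 and the simplices of K are:

  0-simplices (2): A, B
  1-simplices (1): AB

giving chain groups C_0 ≅ Z^2, C_1 ≅ Z^1.

The boundary map ∂_1: C_1 → C_0 maps an edge to its endpoints' difference, ∂[p,q] = q − p.
The 2×1 boundary matrix has rank 1 and Smith normal form diag(1).

Now H_k = ker ∂_k / im ∂_{k+1}, so:

  H_0: rank C_0 − rank ∂_1 = 2 − 1 = 1, and the invariant factors of ∂_1 are all 1, so H_0 = Z.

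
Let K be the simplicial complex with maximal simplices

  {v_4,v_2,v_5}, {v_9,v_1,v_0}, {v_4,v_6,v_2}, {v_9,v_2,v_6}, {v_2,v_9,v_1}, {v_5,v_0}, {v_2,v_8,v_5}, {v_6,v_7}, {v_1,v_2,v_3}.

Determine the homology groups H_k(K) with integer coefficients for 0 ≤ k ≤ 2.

Take the total order v_0 < v_1 < v_2 < v_3 < v_4 < v_5 < v_6 < v_7 < v_8 < v_9 on the vertex set. Then K (dimension 2) consists of the simplices:

  0-simplices (10): [v_0], [v_1], [v_2], [v_3], [v_4], [v_5], [v_6], [v_7], [v_8], [v_9]
  1-simplices (17): (17 of them)
  2-simplices (7): [v_0,v_1,v_9], [v_1,v_2,v_3], [v_1,v_2,v_9], [v_2,v_4,v_5], [v_2,v_4,v_6], [v_2,v_5,v_8], [v_2,v_6,v_9]

so the chain groups are C_0 ≅ Z^10, C_1 ≅ Z^17, C_2 ≅ Z^7.

Boundary ∂_1: C_1 → C_0 sends each edge [p,q] (with p < q) to q − p.
This gives a 10×17 integer matrix of rank 9; reducing to Smith normal form yields diagonal entries (1,1,1,1,1,1,1,1,1).

∂_2: C_2 → C_1 acts by ∂[p,q,r] = [q,r] − [p,r] + [p,q]. For instance
  ∂[v_2,v_6,v_9] = [v_6,v_9] − [v_2,v_9] + [v_2,v_6],
  ∂[v_2,v_4,v_6] = [v_4,v_6] − [v_2,v_6] + [v_2,v_4].
The resulting 17×7 matrix has rank 7, and its Smith normal form has invariant factors (1,1,1,1,1,1,1).

Reading off H_k = ker ∂_k / im ∂_{k+1}:

  H_0: rank C_0 − rank ∂_1 = 10 − 9 = 1, and the invariant factors of ∂_1 are all 1, so H_0 = Z.
  H_1: rank ker ∂_1 − rank ∂_2 = (17 − 9) − 7 = 1, and the invariant factors of ∂_2 are all 1, so H_1 = Z.
  H_2: rank ker ∂_2 − rank ∂_3 = (7 − 7) − 0 = 0, and there is no ∂_3, so H_2 = 0.

As a check, the Euler characteristic is 10 − 17 + 7 = 0, which agrees with 1 − 1 + 0 = 0.

H_0 ≅ Z,  H_1 ≅ Z,  H_2 = 0.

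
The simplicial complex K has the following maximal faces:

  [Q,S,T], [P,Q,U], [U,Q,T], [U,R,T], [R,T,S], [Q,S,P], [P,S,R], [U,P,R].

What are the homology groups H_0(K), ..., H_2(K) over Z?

Take the total order P < Q < R < S < T < U on the vertex set. Then K (dimension 2) consists of the simplices:

  0-simplices (6): P, Q, R, S, T, U
  1-simplices (12): PQ, PR, PS, PU, QS, QT, QU, RS, RT, RU, ST, TU
  2-simplices (8): PQS, PQU, PRS, PRU, QST, QTU, RST, RTU

Hence C_0 ≅ Z^6, C_1 ≅ Z^12, C_2 ≅ Z^8.

The boundary map ∂_1: C_1 → C_0 sends each edge [p,q] (with p < q) to q − p. For instance
  ∂PR = R − P.
This gives a 6×12 integer matrix of rank 5; reducing to Smith normal form yields diagonal entries (1,1,1,1,1).

Boundary ∂_2: C_2 → C_1 sends each 2-simplex [p,q,r] to [q,r] − [p,r] + [p,q]. For instance
  ∂QTU = TU − QU + QT,
  ∂PRS = RS − PS + PR.
As a 12×8 matrix over Z this has rank 7, with invariant factors (1,1,1,1,1,1,1).

From H_k ≅ ker(∂_k) / im(∂_{k+1}) we obtain:

  H_0: rank C_0 − rank ∂_1 = 6 − 5 = 1, and the invariant factors of ∂_1 are all 1, so H_0 = Z.
  H_1: rank ker ∂_1 − rank ∂_2 = (12 − 5) − 7 = 0, and the invariant factors of ∂_2 are all 1, so H_1 = 0.
  H_2: rank ker ∂_2 − rank ∂_3 = (8 − 7) − 0 = 1, and there is no ∂_3, so H_2 = Z.

As a check, the Euler characteristic is 6 − 12 + 8 = 2, which agrees with 1 − 0 + 1 = 2.

H_0 ≅ Z,  H_1 = 0,  H_2 ≅ Z.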